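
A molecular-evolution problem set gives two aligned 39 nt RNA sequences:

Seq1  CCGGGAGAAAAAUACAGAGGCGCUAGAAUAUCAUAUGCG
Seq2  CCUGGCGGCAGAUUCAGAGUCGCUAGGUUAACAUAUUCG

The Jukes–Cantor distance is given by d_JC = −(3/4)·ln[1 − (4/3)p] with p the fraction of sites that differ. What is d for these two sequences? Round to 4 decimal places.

0.3538

The sequences differ at positions 3 (G/U), 6 (A/C), 8 (A/G), 9 (A/C), 11 (A/G), 14 (A/U), 20 (G/U), 27 (A/G), 28 (A/U), 31 (U/A), 37 (G/U).
p = 11/39 = 0.282051.
d = −0.75 · ln(1 − (4/3)·0.282051) = −0.75 · ln(0.623932) = −0.75 · (-0.471714) = 0.3538.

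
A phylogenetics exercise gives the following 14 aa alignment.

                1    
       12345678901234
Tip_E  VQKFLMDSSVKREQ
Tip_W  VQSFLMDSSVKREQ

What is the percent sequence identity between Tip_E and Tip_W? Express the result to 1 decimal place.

92.9%

A single mismatch occurs at site 3 (K→S).
13 of the 14 sites match, so the percent identity is 13/14 × 100 = 92.9%.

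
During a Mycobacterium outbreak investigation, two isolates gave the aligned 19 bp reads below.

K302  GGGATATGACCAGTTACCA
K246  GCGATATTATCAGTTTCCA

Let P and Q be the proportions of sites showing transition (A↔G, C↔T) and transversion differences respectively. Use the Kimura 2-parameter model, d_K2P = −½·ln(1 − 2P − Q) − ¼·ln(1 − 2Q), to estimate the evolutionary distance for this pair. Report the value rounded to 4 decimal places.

Differing sites — 2:G/C (Tv); 8:G/T (Tv); 10:C/T (Ti); 16:A/T (Tv).
Of the 4 differences, 1 transition and 3 transversions over 19 sites: P = 1/19 = 0.052632, Q = 3/19 = 0.157895.
d = −0.5·ln(0.736841) − 0.25·ln(0.684210) = −0.5·(-0.305383) − 0.25·(-0.379490) = 0.2476.

0.2476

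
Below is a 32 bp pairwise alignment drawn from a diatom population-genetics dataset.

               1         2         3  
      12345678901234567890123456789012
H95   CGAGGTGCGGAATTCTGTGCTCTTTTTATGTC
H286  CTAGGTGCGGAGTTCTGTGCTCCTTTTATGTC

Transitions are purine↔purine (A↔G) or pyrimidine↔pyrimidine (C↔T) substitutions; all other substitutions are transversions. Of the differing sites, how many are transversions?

1

Mismatches occur at site 2 (G→T, transversion), site 12 (A→G, transition), site 23 (T→C, transition).
Of the 3 differences, 2 transitions and 1 transversion, so the answer is 1.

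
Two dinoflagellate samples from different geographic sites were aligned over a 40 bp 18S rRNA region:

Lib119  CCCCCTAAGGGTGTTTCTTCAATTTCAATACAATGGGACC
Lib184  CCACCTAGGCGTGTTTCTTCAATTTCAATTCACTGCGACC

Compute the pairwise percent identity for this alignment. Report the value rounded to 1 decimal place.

85.0%

The sequences differ at positions 3 (C/A), 8 (A/G), 10 (G/C), 30 (A/T), 33 (A/C), 36 (G/C).
34 of the 40 sites match, so the percent identity is 34/40 × 100 = 85.0%.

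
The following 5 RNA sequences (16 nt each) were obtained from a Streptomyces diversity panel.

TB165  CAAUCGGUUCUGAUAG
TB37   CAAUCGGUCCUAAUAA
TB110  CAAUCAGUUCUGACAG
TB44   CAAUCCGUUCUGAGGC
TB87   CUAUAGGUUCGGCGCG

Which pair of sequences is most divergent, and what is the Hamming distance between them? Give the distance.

9

Pairwise Hamming distances:
  TB165 vs TB37: 3
  TB165 vs TB110: 2
  TB165 vs TB44: 4
  TB165 vs TB87: 6
  TB37 vs TB110: 5
  TB37 vs TB44: 6
  TB37 vs TB87: 9
  TB110 vs TB44: 4
  TB110 vs TB87: 7
  TB44 vs TB87: 7
The largest is 9, between TB37 and TB87.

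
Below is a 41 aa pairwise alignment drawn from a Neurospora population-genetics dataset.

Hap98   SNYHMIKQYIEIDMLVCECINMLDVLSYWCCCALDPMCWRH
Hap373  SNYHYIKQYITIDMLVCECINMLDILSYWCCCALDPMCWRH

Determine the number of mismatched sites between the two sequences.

3

Differing sites — 5:M/Y; 11:E/T; 25:V/I.
That gives 3 mismatches out of 41 aligned sites, so the Hamming distance is 3.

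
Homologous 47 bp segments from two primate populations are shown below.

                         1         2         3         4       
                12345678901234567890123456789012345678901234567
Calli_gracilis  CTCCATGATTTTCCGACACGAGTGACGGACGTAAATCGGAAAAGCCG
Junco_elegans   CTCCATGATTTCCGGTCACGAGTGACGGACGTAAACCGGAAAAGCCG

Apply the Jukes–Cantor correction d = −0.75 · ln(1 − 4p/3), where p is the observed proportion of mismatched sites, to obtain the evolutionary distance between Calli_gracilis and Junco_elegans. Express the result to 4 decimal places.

Differing sites — 12:T/C; 14:C/G; 16:A/T; 36:T/C.
p = 4/47 = 0.085106.
d = −0.75 · ln(1 − (4/3)·0.085106) = −0.75 · ln(0.886525) = −0.75 · (-0.120446) = 0.0903.

0.0903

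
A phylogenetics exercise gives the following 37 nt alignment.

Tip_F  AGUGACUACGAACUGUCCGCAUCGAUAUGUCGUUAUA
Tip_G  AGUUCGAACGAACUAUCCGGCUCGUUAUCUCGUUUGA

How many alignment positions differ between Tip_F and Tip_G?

Mismatches occur at site 4 (G→U), site 5 (A→C), site 6 (C→G), site 7 (U→A), site 15 (G→A), site 20 (C→G), site 21 (A→C), site 25 (A→U), site 29 (G→C), site 35 (A→U), site 36 (U→G).
That gives 11 mismatches out of 37 aligned sites, so the Hamming distance is 11.

11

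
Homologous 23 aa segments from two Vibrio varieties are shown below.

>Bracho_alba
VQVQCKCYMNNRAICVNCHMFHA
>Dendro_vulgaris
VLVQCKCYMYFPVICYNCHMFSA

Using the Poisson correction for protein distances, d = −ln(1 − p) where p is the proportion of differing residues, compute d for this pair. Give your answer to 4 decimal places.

0.3629

The sequences differ at positions 2 (Q/L), 10 (N/Y), 11 (N/F), 12 (R/P), 13 (A/V), 16 (V/Y), 22 (H/S).
p = 7/23 = 0.304348.
d = −ln(1 − 0.304348) = −ln(0.695652) = 0.3629.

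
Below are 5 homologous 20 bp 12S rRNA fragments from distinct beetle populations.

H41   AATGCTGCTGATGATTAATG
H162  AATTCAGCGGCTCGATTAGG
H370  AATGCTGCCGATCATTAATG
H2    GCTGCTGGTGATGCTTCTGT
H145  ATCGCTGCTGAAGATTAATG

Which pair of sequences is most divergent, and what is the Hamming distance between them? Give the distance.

Pairwise Hamming distances:
  H41 vs H162: 9
  H41 vs H370: 2
  H41 vs H2: 8
  H41 vs H145: 3
  H162 vs H370: 8
  H162 vs H2: 13
  H162 vs H145: 12
  H370 vs H2: 10
  H370 vs H145: 5
  H2 vs H145: 10
The largest is 13, between H162 and H2.

13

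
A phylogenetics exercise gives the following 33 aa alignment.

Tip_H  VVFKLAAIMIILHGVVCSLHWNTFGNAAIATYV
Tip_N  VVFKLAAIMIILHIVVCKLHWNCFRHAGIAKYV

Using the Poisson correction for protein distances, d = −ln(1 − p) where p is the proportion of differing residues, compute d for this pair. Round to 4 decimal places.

Differing sites — 14:G/I; 18:S/K; 23:T/C; 25:G/R; 26:N/H; 28:A/G; 31:T/K.
p = 7/33 = 0.212121.
d = −ln(1 − 0.212121) = −ln(0.787879) = 0.2384.

0.2384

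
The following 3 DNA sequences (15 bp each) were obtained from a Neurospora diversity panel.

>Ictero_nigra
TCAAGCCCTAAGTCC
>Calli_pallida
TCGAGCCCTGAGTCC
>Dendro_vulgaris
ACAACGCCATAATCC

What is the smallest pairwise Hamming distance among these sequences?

2

Pairwise Hamming distances:
  Ictero_nigra vs Calli_pallida: 2
  Ictero_nigra vs Dendro_vulgaris: 6
  Calli_pallida vs Dendro_vulgaris: 7
The smallest is 2, between Ictero_nigra and Calli_pallida.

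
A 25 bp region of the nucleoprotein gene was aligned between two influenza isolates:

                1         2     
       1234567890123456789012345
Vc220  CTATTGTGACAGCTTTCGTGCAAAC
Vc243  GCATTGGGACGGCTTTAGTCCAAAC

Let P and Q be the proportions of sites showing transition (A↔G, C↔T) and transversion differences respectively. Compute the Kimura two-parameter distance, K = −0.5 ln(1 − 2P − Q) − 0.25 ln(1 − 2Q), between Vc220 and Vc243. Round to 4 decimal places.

Differing sites — 1:C/G (Tv); 2:T/C (Ti); 7:T/G (Tv); 11:A/G (Ti); 17:C/A (Tv); 20:G/C (Tv).
Of the 6 differences, 2 transitions and 4 transversions over 25 sites: P = 2/25 = 0.080000, Q = 4/25 = 0.160000.
d = −0.5·ln(0.680000) − 0.25·ln(0.680000) = −0.5·(-0.385662) − 0.25·(-0.385662) = 0.2892.

0.2892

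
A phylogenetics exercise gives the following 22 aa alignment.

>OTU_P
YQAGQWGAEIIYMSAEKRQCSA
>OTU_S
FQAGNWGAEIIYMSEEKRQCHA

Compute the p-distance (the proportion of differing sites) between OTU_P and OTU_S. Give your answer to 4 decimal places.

0.1818

Differing sites — 1:Y/F; 5:Q/N; 15:A/E; 21:S/H.
There are 4 differences over 22 sites, so p = 4/22 = 0.1818.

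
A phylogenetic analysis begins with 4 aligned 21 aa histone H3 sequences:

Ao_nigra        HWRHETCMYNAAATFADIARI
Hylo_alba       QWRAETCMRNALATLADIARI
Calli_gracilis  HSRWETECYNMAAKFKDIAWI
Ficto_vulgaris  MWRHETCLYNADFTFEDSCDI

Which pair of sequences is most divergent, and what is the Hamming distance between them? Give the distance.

Pairwise Hamming distances:
  Ao_nigra vs Hylo_alba: 5
  Ao_nigra vs Calli_gracilis: 8
  Ao_nigra vs Ficto_vulgaris: 8
  Hylo_alba vs Calli_gracilis: 12
  Hylo_alba vs Ficto_vulgaris: 11
  Calli_gracilis vs Ficto_vulgaris: 13
The largest is 13, between Calli_gracilis and Ficto_vulgaris.

13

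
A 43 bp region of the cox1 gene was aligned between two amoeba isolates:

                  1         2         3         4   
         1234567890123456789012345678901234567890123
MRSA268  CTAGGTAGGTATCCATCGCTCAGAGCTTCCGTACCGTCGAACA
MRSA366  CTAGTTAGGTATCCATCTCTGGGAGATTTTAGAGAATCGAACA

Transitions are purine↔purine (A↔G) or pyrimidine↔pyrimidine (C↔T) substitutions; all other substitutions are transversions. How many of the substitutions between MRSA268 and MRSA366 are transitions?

5

Mismatches occur at site 5 (G↔T, transversion), site 18 (G↔T, transversion), site 21 (C↔G, transversion), site 22 (A↔G, transition), site 26 (C↔A, transversion), site 29 (C↔T, transition), site 30 (C↔T, transition), site 31 (G↔A, transition), site 32 (T↔G, transversion), site 34 (C↔G, transversion), site 35 (C↔A, transversion), site 36 (G↔A, transition).
Of the 12 differences, 5 transitions and 7 transversions, so the answer is 5.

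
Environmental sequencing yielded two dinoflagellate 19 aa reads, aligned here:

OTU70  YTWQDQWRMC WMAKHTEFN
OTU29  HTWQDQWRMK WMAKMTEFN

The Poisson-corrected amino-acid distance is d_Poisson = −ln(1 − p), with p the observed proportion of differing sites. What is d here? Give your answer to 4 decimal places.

Mismatches occur at site 1 (Y/H), site 10 (C/K), site 15 (H/M).
p = 3/19 = 0.157895.
d = −ln(1 − 0.157895) = −ln(0.842105) = 0.1719.

0.1719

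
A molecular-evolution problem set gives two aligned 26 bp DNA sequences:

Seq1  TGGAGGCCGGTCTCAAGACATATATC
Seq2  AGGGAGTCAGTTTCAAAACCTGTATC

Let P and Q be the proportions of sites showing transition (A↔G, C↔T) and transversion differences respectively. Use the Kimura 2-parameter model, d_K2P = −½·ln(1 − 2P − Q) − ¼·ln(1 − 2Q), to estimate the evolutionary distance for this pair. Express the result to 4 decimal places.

The sequences differ at positions 1 (T/A, transversion), 4 (A/G, transition), 5 (G/A, transition), 7 (C/T, transition), 9 (G/A, transition), 12 (C/T, transition), 17 (G/A, transition), 20 (A/C, transversion), 22 (A/G, transition).
Of the 9 differences, 7 transitions and 2 transversions over 26 sites: P = 7/26 = 0.269231, Q = 2/26 = 0.076923.
d = −0.5·ln(0.384615) − 0.25·ln(0.846154) = −0.5·(-0.955512) − 0.25·(-0.167054) = 0.5195.

0.5195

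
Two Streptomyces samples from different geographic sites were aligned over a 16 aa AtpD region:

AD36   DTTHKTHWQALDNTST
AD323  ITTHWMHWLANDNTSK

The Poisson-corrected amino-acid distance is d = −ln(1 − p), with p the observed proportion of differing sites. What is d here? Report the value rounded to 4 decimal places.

The sequences differ at positions 1 (D/I), 5 (K/W), 6 (T/M), 9 (Q/L), 11 (L/N), 16 (T/K).
p = 6/16 = 0.375000.
d = −ln(1 − 0.375000) = −ln(0.625000) = 0.4700.

0.4700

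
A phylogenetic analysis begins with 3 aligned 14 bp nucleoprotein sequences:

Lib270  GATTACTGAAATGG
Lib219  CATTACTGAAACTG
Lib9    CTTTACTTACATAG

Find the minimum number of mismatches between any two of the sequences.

3

Pairwise Hamming distances:
  Lib270 vs Lib219: 3
  Lib270 vs Lib9: 5
  Lib219 vs Lib9: 5
The smallest is 3, between Lib270 and Lib219.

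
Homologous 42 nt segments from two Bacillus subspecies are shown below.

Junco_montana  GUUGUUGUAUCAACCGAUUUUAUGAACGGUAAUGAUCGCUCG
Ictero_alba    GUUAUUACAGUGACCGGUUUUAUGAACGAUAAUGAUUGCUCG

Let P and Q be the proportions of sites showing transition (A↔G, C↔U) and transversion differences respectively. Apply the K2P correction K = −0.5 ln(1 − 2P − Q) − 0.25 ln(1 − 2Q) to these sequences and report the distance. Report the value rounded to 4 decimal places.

0.2716

Mismatches occur at site 4 (G/A, transition), site 7 (G/A, transition), site 8 (U/C, transition), site 10 (U/G, transversion), site 11 (C/U, transition), site 12 (A/G, transition), site 17 (A/G, transition), site 29 (G/A, transition), site 37 (C/U, transition).
Of the 9 differences, 8 transitions and 1 transversion over 42 sites: P = 8/42 = 0.190476, Q = 1/42 = 0.023810.
d = −0.5·ln(0.595238) − 0.25·ln(0.952380) = −0.5·(-0.518794) − 0.25·(-0.048791) = 0.2716.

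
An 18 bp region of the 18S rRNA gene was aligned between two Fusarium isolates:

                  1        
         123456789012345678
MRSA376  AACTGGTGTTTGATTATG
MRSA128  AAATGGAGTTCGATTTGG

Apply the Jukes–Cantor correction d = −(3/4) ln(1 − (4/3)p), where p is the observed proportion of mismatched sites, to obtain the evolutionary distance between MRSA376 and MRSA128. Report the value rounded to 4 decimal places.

The sequences differ at positions 3 (C/A), 7 (T/A), 11 (T/C), 16 (A/T), 17 (T/G).
p = 5/18 = 0.277778.
d = −0.75 · ln(1 − (4/3)·0.277778) = −0.75 · ln(0.629629) = −0.75 · (-0.462625) = 0.3470.

0.3470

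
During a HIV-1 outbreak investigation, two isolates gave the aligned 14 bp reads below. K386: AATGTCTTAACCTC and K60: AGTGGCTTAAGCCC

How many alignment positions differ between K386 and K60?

4

The sequences differ at positions 2 (A/G), 5 (T/G), 11 (C/G), 13 (T/C).
That gives 4 mismatches out of 14 aligned sites, so the Hamming distance is 4.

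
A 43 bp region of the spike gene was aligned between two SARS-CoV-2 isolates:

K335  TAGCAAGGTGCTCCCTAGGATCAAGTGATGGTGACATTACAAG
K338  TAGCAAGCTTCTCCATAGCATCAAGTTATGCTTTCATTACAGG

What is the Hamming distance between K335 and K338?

9

Mismatches occur at site 8 (G/C), site 10 (G/T), site 15 (C/A), site 19 (G/C), site 27 (G/T), site 31 (G/C), site 33 (G/T), site 34 (A/T), site 42 (A/G).
That gives 9 mismatches out of 43 aligned sites, so the Hamming distance is 9.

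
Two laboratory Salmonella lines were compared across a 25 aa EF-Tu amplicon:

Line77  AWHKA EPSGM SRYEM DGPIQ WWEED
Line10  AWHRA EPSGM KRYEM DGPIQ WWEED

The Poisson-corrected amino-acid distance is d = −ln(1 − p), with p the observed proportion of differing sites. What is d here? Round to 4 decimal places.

0.0834

Mismatches occur at site 4 (K↔R), site 11 (S↔K).
p = 2/25 = 0.080000.
d = −ln(1 − 0.080000) = −ln(0.920000) = 0.0834.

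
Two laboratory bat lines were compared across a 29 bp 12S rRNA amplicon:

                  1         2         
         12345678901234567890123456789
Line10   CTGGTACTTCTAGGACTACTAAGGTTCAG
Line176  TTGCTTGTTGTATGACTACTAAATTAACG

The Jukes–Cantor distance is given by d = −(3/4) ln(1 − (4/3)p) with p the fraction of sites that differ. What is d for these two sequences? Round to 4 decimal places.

Mismatches occur at site 1 (C/T), site 4 (G/C), site 6 (A/T), site 7 (C/G), site 10 (C/G), site 13 (G/T), site 23 (G/A), site 24 (G/T), site 26 (T/A), site 27 (C/A), site 28 (A/C).
p = 11/29 = 0.379310.
d = −0.75 · ln(1 − (4/3)·0.379310) = −0.75 · ln(0.494253) = −0.75 · (-0.704708) = 0.5285.

0.5285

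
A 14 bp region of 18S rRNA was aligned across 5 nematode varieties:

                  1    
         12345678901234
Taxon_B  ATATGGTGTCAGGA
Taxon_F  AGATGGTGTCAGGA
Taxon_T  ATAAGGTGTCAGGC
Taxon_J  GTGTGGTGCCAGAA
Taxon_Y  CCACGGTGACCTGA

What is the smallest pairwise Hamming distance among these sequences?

Pairwise Hamming distances:
  Taxon_B vs Taxon_F: 1
  Taxon_B vs Taxon_T: 2
  Taxon_B vs Taxon_J: 4
  Taxon_B vs Taxon_Y: 6
  Taxon_F vs Taxon_T: 3
  Taxon_F vs Taxon_J: 5
  Taxon_F vs Taxon_Y: 6
  Taxon_T vs Taxon_J: 6
  Taxon_T vs Taxon_Y: 7
  Taxon_J vs Taxon_Y: 8
The smallest is 1, between Taxon_B and Taxon_F.

1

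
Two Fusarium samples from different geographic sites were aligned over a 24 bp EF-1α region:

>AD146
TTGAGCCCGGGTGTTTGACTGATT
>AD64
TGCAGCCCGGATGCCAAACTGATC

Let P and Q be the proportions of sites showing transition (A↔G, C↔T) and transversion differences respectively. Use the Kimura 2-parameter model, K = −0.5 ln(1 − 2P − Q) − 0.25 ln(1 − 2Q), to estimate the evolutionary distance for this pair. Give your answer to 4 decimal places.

Mismatches occur at site 2 (T↔G, transversion), site 3 (G↔C, transversion), site 11 (G↔A, transition), site 14 (T↔C, transition), site 15 (T↔C, transition), site 16 (T↔A, transversion), site 17 (G↔A, transition), site 24 (T↔C, transition).
Of the 8 differences, 5 transitions and 3 transversions over 24 sites: P = 5/24 = 0.208333, Q = 3/24 = 0.125000.
d = −0.5·ln(0.458334) − 0.25·ln(0.750000) = −0.5·(-0.780157) − 0.25·(-0.287682) = 0.4620.

0.4620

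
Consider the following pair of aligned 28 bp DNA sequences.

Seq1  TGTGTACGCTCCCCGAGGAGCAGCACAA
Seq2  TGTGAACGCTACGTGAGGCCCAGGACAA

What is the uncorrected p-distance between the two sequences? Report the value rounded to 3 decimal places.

0.250

Differing sites — 5:T/A; 11:C/A; 13:C/G; 14:C/T; 19:A/C; 20:G/C; 24:C/G.
There are 7 differences over 28 sites, so p = 7/28 = 0.250.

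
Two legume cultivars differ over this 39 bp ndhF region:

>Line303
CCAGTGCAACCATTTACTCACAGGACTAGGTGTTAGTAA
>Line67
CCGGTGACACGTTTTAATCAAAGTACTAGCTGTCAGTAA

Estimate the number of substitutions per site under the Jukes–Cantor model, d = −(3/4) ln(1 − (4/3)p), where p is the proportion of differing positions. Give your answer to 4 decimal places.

Differing sites — 3:A/G; 7:C/A; 8:A/C; 11:C/G; 12:A/T; 17:C/A; 21:C/A; 24:G/T; 30:G/C; 34:T/C.
p = 10/39 = 0.256410.
d = −0.75 · ln(1 − (4/3)·0.256410) = −0.75 · ln(0.658120) = −0.75 · (-0.418368) = 0.3138.

0.3138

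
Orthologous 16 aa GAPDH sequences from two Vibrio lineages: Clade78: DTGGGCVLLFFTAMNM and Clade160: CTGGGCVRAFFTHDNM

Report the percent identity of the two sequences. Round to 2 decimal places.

Mismatches occur at site 1 (D↔C), site 8 (L↔R), site 9 (L↔A), site 13 (A↔H), site 14 (M↔D).
11 of the 16 sites match, so the percent identity is 11/16 × 100 = 68.75%.

68.75%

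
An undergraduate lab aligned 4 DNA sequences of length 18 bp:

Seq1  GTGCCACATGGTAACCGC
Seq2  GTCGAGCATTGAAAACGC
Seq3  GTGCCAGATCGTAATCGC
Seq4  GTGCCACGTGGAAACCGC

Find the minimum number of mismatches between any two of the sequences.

Pairwise Hamming distances:
  Seq1 vs Seq2: 7
  Seq1 vs Seq3: 3
  Seq1 vs Seq4: 2
  Seq2 vs Seq3: 8
  Seq2 vs Seq4: 7
  Seq3 vs Seq4: 5
The smallest is 2, between Seq1 and Seq4.

2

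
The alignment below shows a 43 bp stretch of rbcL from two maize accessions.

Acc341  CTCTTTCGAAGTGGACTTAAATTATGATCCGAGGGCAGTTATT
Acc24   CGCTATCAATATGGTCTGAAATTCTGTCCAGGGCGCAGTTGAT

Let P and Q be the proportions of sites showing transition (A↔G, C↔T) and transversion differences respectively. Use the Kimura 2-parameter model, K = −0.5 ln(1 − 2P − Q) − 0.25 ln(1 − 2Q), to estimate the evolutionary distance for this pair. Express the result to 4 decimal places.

Mismatches occur at site 2 (T/G, transversion), site 5 (T/A, transversion), site 8 (G/A, transition), site 10 (A/T, transversion), site 11 (G/A, transition), site 15 (A/T, transversion), site 18 (T/G, transversion), site 24 (A/C, transversion), site 27 (A/T, transversion), site 28 (T/C, transition), site 30 (C/A, transversion), site 32 (A/G, transition), site 34 (G/C, transversion), site 41 (A/G, transition), site 42 (T/A, transversion).
Of the 15 differences, 5 transitions and 10 transversions over 43 sites: P = 5/43 = 0.116279, Q = 10/43 = 0.232558.
d = −0.5·ln(0.534884) − 0.25·ln(0.534884) = −0.5·(-0.625705) − 0.25·(-0.625705) = 0.4693.

0.4693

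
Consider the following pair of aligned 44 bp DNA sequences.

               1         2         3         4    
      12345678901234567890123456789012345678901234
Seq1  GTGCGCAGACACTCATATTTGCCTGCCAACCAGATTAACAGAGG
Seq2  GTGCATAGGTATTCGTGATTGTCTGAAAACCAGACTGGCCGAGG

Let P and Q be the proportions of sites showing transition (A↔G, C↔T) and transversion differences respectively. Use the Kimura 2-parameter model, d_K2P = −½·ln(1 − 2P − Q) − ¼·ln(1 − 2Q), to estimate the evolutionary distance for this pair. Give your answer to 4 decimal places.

0.4971

Differing sites — 5:G/A (Ti); 6:C/T (Ti); 9:A/G (Ti); 10:C/T (Ti); 12:C/T (Ti); 15:A/G (Ti); 17:A/G (Ti); 18:T/A (Tv); 22:C/T (Ti); 26:C/A (Tv); 27:C/A (Tv); 35:T/C (Ti); 37:A/G (Ti); 38:A/G (Ti); 40:A/C (Tv).
Of the 15 differences, 11 transitions and 4 transversions over 44 sites: P = 11/44 = 0.250000, Q = 4/44 = 0.090909.
d = −0.5·ln(0.409091) − 0.25·ln(0.818182) = −0.5·(-0.893818) − 0.25·(-0.200670) = 0.4971.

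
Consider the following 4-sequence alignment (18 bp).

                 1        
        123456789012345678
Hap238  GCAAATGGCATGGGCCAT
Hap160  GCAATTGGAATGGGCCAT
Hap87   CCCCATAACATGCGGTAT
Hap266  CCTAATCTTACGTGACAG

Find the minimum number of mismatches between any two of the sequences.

Pairwise Hamming distances:
  Hap238 vs Hap160: 2
  Hap238 vs Hap87: 8
  Hap238 vs Hap266: 9
  Hap160 vs Hap87: 10
  Hap160 vs Hap266: 10
  Hap87 vs Hap266: 10
The smallest is 2, between Hap238 and Hap160.

2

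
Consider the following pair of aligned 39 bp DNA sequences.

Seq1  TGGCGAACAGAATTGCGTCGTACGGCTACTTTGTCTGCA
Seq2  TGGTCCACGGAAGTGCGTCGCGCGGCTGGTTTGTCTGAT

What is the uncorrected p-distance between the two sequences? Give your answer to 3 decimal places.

0.282

The sequences differ at positions 4 (C/T), 5 (G/C), 6 (A/C), 9 (A/G), 13 (T/G), 21 (T/C), 22 (A/G), 28 (A/G), 29 (C/G), 38 (C/A), 39 (A/T).
There are 11 differences over 39 sites, so p = 11/39 = 0.282.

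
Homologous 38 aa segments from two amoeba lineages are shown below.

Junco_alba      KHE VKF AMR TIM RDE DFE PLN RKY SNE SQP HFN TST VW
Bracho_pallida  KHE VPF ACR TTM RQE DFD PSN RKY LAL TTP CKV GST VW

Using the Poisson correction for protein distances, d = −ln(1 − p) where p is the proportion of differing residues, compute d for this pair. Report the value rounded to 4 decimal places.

The sequences differ at positions 5 (K/P), 8 (M/C), 11 (I/T), 14 (D/Q), 18 (E/D), 20 (L/S), 25 (S/L), 26 (N/A), 27 (E/L), 28 (S/T), 29 (Q/T), 31 (H/C), 32 (F/K), 33 (N/V), 34 (T/G).
p = 15/38 = 0.394737.
d = −ln(1 − 0.394737) = −ln(0.605263) = 0.5021.

0.5021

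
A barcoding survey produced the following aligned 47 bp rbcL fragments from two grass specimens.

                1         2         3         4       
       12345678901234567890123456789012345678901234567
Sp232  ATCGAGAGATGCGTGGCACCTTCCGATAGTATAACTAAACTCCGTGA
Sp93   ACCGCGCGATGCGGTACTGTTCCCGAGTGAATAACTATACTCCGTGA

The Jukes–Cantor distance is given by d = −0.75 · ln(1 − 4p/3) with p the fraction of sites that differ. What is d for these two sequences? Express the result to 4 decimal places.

The sequences differ at positions 2 (T/C), 5 (A/C), 7 (A/C), 14 (T/G), 15 (G/T), 16 (G/A), 18 (A/T), 19 (C/G), 20 (C/T), 22 (T/C), 27 (T/G), 28 (A/T), 30 (T/A), 38 (A/T).
p = 14/47 = 0.297872.
d = −0.75 · ln(1 − (4/3)·0.297872) = −0.75 · ln(0.602837) = −0.75 · (-0.506108) = 0.3796.

0.3796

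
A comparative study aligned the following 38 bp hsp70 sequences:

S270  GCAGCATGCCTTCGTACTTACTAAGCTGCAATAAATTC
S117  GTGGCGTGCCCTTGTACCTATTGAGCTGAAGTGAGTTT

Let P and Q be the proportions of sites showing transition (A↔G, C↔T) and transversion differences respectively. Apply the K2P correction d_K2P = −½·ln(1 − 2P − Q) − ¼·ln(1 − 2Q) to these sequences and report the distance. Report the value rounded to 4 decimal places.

0.5498

The sequences differ at positions 2 (C/T, transition), 3 (A/G, transition), 6 (A/G, transition), 11 (T/C, transition), 13 (C/T, transition), 18 (T/C, transition), 21 (C/T, transition), 23 (A/G, transition), 29 (C/A, transversion), 31 (A/G, transition), 33 (A/G, transition), 35 (A/G, transition), 38 (C/T, transition).
Of the 13 differences, 12 transitions and 1 transversion over 38 sites: P = 12/38 = 0.315789, Q = 1/38 = 0.026316.
d = −0.5·ln(0.342106) − 0.25·ln(0.947368) = −0.5·(-1.072635) − 0.25·(-0.054068) = 0.5498.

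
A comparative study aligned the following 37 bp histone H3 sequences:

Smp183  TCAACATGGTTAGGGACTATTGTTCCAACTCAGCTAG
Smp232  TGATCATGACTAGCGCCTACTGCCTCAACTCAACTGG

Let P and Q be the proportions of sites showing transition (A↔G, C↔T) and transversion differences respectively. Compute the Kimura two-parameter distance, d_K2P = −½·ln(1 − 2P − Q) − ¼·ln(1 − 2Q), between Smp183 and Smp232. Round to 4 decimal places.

0.4498

The sequences differ at positions 2 (C/G, transversion), 4 (A/T, transversion), 9 (G/A, transition), 10 (T/C, transition), 14 (G/C, transversion), 16 (A/C, transversion), 20 (T/C, transition), 23 (T/C, transition), 24 (T/C, transition), 25 (C/T, transition), 33 (G/A, transition), 36 (A/G, transition).
Of the 12 differences, 8 transitions and 4 transversions over 37 sites: P = 8/37 = 0.216216, Q = 4/37 = 0.108108.
d = −0.5·ln(0.459460) − 0.25·ln(0.783784) = −0.5·(-0.777703) − 0.25·(-0.243622) = 0.4498.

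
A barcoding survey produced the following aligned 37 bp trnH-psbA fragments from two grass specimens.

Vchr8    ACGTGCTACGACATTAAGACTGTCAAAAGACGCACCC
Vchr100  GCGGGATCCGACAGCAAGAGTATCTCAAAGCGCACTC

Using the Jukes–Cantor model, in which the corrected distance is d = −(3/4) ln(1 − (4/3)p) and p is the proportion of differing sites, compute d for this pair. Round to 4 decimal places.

Mismatches occur at site 1 (A→G), site 4 (T→G), site 6 (C→A), site 8 (A→C), site 14 (T→G), site 15 (T→C), site 20 (C→G), site 22 (G→A), site 25 (A→T), site 26 (A→C), site 29 (G→A), site 30 (A→G), site 36 (C→T).
p = 13/37 = 0.351351.
d = −0.75 · ln(1 − (4/3)·0.351351) = −0.75 · ln(0.531532) = −0.75 · (-0.631992) = 0.4740.

0.4740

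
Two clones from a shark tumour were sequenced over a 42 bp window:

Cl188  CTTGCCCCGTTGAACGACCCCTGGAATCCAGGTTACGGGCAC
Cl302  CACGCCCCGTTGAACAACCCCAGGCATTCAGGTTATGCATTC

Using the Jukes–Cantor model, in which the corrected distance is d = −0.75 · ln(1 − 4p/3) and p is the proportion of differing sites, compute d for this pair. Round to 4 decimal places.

Mismatches occur at site 2 (T↔A), site 3 (T↔C), site 16 (G↔A), site 22 (T↔A), site 25 (A↔C), site 28 (C↔T), site 36 (C↔T), site 38 (G↔C), site 39 (G↔A), site 40 (C↔T), site 41 (A↔T).
p = 11/42 = 0.261905.
d = −0.75 · ln(1 − (4/3)·0.261905) = −0.75 · ln(0.650793) = −0.75 · (-0.429564) = 0.3222.

0.3222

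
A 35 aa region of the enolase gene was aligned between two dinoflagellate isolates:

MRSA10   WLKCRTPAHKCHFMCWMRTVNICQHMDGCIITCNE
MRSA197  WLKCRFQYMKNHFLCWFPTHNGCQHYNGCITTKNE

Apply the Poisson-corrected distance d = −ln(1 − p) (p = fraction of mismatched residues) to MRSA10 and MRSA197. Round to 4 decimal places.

0.5108

The sequences differ at positions 6 (T/F), 7 (P/Q), 8 (A/Y), 9 (H/M), 11 (C/N), 14 (M/L), 17 (M/F), 18 (R/P), 20 (V/H), 22 (I/G), 26 (M/Y), 27 (D/N), 31 (I/T), 33 (C/K).
p = 14/35 = 0.400000.
d = −ln(1 − 0.400000) = −ln(0.600000) = 0.5108.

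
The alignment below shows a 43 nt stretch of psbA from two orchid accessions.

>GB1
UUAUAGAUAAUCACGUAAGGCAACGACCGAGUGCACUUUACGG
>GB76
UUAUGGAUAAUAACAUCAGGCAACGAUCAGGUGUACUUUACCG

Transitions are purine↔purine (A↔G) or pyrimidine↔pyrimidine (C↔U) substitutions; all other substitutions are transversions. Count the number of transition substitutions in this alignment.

The sequences differ at positions 5 (A/G, transition), 12 (C/A, transversion), 15 (G/A, transition), 17 (A/C, transversion), 27 (C/U, transition), 29 (G/A, transition), 30 (A/G, transition), 34 (C/U, transition), 42 (G/C, transversion).
Of the 9 differences, 6 transitions and 3 transversions, so the answer is 6.

6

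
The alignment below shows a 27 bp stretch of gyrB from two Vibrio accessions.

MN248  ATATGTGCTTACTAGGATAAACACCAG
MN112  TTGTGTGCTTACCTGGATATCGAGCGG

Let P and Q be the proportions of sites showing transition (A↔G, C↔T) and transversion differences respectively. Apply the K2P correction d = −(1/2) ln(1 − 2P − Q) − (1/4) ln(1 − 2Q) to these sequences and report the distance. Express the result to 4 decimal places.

Differing sites — 1:A/T (Tv); 3:A/G (Ti); 13:T/C (Ti); 14:A/T (Tv); 20:A/T (Tv); 21:A/C (Tv); 22:C/G (Tv); 24:C/G (Tv); 26:A/G (Ti).
Of the 9 differences, 3 transitions and 6 transversions over 27 sites: P = 3/27 = 0.111111, Q = 6/27 = 0.222222.
d = −0.5·ln(0.555556) − 0.25·ln(0.555556) = −0.5·(-0.587786) − 0.25·(-0.587786) = 0.4408.

0.4408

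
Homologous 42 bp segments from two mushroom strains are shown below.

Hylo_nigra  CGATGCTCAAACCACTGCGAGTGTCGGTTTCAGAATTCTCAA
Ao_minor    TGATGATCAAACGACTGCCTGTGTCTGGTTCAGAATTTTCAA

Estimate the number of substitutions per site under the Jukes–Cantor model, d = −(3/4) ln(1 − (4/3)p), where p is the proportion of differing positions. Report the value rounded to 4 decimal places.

0.2197

Differing sites — 1:C/T; 6:C/A; 13:C/G; 19:G/C; 20:A/T; 26:G/T; 28:T/G; 38:C/T.
p = 8/42 = 0.190476.
d = −0.75 · ln(1 − (4/3)·0.190476) = −0.75 · ln(0.746032) = −0.75 · (-0.292987) = 0.2197.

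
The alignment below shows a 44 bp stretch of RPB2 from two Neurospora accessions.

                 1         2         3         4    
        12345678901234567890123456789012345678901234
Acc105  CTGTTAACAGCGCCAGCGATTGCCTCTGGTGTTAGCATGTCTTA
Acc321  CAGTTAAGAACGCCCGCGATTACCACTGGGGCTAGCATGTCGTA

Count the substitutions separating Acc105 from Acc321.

Mismatches occur at site 2 (T↔A), site 8 (C↔G), site 10 (G↔A), site 15 (A↔C), site 22 (G↔A), site 25 (T↔A), site 30 (T↔G), site 32 (T↔C), site 42 (T↔G).
That gives 9 mismatches out of 44 aligned sites, so the Hamming distance is 9.

9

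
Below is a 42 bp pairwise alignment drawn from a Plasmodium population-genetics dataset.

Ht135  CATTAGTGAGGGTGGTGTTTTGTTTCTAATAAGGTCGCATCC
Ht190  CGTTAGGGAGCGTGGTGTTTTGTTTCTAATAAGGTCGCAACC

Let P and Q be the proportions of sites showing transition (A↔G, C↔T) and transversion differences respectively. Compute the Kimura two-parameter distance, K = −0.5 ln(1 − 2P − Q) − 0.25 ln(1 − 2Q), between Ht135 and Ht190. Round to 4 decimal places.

Mismatches occur at site 2 (A↔G, transition), site 7 (T↔G, transversion), site 11 (G↔C, transversion), site 40 (T↔A, transversion).
Of the 4 differences, 1 transition and 3 transversions over 42 sites: P = 1/42 = 0.023810, Q = 3/42 = 0.071429.
d = −0.5·ln(0.880951) − 0.25·ln(0.857142) = −0.5·(-0.126753) − 0.25·(-0.154152) = 0.1019.

0.1019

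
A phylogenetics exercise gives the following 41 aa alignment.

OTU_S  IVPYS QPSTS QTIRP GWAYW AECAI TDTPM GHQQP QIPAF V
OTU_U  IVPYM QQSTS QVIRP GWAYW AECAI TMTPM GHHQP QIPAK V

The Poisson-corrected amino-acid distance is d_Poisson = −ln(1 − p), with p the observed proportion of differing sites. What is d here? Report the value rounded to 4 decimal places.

0.1582

The sequences differ at positions 5 (S/M), 7 (P/Q), 12 (T/V), 27 (D/M), 33 (Q/H), 40 (F/K).
p = 6/41 = 0.146341.
d = −ln(1 − 0.146341) = −ln(0.853659) = 0.1582.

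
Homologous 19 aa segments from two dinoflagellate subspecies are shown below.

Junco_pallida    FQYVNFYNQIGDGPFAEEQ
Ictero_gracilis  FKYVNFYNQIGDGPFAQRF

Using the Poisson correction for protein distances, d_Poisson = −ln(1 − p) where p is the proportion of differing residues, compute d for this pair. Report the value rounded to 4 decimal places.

0.2364

Mismatches occur at site 2 (Q/K), site 17 (E/Q), site 18 (E/R), site 19 (Q/F).
p = 4/19 = 0.210526.
d = −ln(1 − 0.210526) = −ln(0.789474) = 0.2364.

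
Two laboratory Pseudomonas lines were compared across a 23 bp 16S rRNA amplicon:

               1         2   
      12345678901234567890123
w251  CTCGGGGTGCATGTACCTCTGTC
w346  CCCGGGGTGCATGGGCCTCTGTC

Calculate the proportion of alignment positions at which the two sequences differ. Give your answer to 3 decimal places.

Mismatches occur at site 2 (T↔C), site 14 (T↔G), site 15 (A↔G).
There are 3 differences over 23 sites, so p = 3/23 = 0.130.

0.130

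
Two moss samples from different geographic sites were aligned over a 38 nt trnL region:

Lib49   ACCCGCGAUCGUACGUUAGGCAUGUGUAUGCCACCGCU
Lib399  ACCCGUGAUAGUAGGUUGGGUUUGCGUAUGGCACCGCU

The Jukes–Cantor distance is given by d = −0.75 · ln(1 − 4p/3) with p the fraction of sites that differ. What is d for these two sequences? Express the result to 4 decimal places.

0.2471

Mismatches occur at site 6 (C/U), site 10 (C/A), site 14 (C/G), site 18 (A/G), site 21 (C/U), site 22 (A/U), site 25 (U/C), site 31 (C/G).
p = 8/38 = 0.210526.
d = −0.75 · ln(1 − (4/3)·0.210526) = −0.75 · ln(0.719299) = −0.75 · (-0.329478) = 0.2471.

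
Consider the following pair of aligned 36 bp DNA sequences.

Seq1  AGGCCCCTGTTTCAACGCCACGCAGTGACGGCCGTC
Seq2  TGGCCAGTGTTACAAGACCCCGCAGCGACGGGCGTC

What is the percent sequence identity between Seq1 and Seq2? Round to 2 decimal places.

Mismatches occur at site 1 (A→T), site 6 (C→A), site 7 (C→G), site 12 (T→A), site 16 (C→G), site 17 (G→A), site 20 (A→C), site 26 (T→C), site 32 (C→G).
27 of the 36 sites match, so the percent identity is 27/36 × 100 = 75.00%.

75.00%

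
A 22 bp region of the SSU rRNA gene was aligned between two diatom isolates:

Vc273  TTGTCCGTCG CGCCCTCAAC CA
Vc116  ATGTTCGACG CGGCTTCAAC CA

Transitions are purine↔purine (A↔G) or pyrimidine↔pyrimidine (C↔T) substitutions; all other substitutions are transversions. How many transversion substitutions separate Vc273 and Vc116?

3

The sequences differ at positions 1 (T/A, transversion), 5 (C/T, transition), 8 (T/A, transversion), 13 (C/G, transversion), 15 (C/T, transition).
Of the 5 differences, 2 transitions and 3 transversions, so the answer is 3.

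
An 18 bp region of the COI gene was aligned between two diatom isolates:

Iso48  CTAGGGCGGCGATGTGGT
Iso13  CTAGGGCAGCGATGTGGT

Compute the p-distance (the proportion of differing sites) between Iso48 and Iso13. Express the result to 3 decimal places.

0.056

A single mismatch occurs at site 8 (G↔A).
There are 1 differences over 18 sites, so p = 1/18 = 0.056.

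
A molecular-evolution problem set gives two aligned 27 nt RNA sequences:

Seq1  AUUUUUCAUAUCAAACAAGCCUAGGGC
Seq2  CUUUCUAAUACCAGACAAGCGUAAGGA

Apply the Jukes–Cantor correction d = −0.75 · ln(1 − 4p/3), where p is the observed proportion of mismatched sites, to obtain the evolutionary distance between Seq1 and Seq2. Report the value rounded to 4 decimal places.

The sequences differ at positions 1 (A/C), 5 (U/C), 7 (C/A), 11 (U/C), 14 (A/G), 21 (C/G), 24 (G/A), 27 (C/A).
p = 8/27 = 0.296296.
d = −0.75 · ln(1 − (4/3)·0.296296) = −0.75 · ln(0.604939) = −0.75 · (-0.502628) = 0.3770.

0.3770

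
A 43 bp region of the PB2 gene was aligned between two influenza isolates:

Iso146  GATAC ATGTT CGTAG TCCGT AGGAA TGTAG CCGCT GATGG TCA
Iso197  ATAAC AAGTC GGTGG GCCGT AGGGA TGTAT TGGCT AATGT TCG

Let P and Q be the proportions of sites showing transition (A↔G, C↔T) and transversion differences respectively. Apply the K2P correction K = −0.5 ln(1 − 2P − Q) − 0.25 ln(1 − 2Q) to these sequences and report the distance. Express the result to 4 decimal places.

Mismatches occur at site 1 (G→A, transition), site 2 (A→T, transversion), site 3 (T→A, transversion), site 7 (T→A, transversion), site 10 (T→C, transition), site 11 (C→G, transversion), site 14 (A→G, transition), site 16 (T→G, transversion), site 24 (A→G, transition), site 30 (G→T, transversion), site 31 (C→T, transition), site 32 (C→G, transversion), site 36 (G→A, transition), site 40 (G→T, transversion), site 43 (A→G, transition).
Of the 15 differences, 7 transitions and 8 transversions over 43 sites: P = 7/43 = 0.162791, Q = 8/43 = 0.186047.
d = −0.5·ln(0.488371) − 0.25·ln(0.627906) = −0.5·(-0.716680) − 0.25·(-0.465365) = 0.4747.

0.4747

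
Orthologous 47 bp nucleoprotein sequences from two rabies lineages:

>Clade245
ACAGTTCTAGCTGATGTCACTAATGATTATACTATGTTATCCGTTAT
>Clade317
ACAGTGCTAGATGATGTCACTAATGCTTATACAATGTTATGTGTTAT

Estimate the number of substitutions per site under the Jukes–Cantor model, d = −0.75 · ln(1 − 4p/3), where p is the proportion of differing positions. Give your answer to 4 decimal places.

The sequences differ at positions 6 (T/G), 11 (C/A), 26 (A/C), 33 (T/A), 41 (C/G), 42 (C/T).
p = 6/47 = 0.127660.
d = −0.75 · ln(1 − (4/3)·0.127660) = −0.75 · ln(0.829787) = −0.75 · (-0.186586) = 0.1399.

0.1399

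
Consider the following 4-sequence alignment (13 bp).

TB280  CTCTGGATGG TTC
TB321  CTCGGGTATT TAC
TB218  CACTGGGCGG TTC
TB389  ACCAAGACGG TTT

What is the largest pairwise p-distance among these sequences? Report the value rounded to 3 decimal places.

0.769

Pairwise Hamming distances:
  TB280 vs TB321: 6
  TB280 vs TB218: 3
  TB280 vs TB389: 6
  TB321 vs TB218: 7
  TB321 vs TB389: 10
  TB218 vs TB389: 6
The largest is 10 mismatches, between TB321 and TB389; p = 10/13 = 0.769.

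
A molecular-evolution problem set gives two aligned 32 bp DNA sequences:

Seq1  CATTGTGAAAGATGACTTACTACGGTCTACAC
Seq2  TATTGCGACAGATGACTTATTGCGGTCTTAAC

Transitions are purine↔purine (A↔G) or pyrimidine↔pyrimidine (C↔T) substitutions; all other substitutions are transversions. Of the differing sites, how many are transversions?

3

Mismatches occur at site 1 (C→T, transition), site 6 (T→C, transition), site 9 (A→C, transversion), site 20 (C→T, transition), site 22 (A→G, transition), site 29 (A→T, transversion), site 30 (C→A, transversion).
Of the 7 differences, 4 transitions and 3 transversions, so the answer is 3.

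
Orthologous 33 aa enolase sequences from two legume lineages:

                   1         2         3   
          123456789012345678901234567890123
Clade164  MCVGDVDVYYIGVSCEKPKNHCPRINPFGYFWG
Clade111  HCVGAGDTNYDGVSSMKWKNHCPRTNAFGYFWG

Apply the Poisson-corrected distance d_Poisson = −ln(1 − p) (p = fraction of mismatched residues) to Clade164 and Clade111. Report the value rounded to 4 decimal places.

0.4055

The sequences differ at positions 1 (M/H), 5 (D/A), 6 (V/G), 8 (V/T), 9 (Y/N), 11 (I/D), 15 (C/S), 16 (E/M), 18 (P/W), 25 (I/T), 27 (P/A).
p = 11/33 = 0.333333.
d = −ln(1 − 0.333333) = −ln(0.666667) = 0.4055.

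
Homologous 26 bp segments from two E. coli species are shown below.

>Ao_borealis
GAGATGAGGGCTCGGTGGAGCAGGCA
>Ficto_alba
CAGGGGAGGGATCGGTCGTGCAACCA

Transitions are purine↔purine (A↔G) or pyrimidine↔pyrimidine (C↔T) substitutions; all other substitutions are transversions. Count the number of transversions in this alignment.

6

The sequences differ at positions 1 (G/C, transversion), 4 (A/G, transition), 5 (T/G, transversion), 11 (C/A, transversion), 17 (G/C, transversion), 19 (A/T, transversion), 23 (G/A, transition), 24 (G/C, transversion).
Of the 8 differences, 2 transitions and 6 transversions, so the answer is 6.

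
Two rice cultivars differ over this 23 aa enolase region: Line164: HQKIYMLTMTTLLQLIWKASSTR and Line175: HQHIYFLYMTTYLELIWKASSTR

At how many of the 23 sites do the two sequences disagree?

5

The sequences differ at positions 3 (K/H), 6 (M/F), 8 (T/Y), 12 (L/Y), 14 (Q/E).
That gives 5 mismatches out of 23 aligned sites, so the Hamming distance is 5.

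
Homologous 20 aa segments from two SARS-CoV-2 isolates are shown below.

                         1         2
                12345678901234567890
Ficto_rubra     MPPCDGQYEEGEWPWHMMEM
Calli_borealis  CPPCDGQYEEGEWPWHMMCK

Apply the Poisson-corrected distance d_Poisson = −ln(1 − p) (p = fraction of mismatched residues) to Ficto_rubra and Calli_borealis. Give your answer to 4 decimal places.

0.1625

The sequences differ at positions 1 (M/C), 19 (E/C), 20 (M/K).
p = 3/20 = 0.150000.
d = −ln(1 − 0.150000) = −ln(0.850000) = 0.1625.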